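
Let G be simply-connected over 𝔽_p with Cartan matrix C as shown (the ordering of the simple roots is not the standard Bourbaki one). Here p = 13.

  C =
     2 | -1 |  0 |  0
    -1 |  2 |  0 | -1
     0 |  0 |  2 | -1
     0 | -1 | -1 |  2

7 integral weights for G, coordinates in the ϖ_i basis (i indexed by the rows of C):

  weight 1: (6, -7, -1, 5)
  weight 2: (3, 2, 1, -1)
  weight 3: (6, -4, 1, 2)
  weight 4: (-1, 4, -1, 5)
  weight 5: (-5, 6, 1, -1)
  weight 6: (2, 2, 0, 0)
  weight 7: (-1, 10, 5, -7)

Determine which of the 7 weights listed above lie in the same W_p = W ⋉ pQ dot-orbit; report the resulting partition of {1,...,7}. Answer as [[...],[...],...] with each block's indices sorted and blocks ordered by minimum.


A_4 Cartan matrix, 4 simple roots permuted; ρ=(1,1,1,1).

Folding the 7 weights λ_j+ρ into Ā_13 (reps in the given 4-coord order):

  [1] (1, 6, 0, 0) · [2] (4, 3, 2, 0) · [3] (4, 3, 2, 0) · [4] (0, 5, 0, 6) · [5] (4, 3, 2, 0) · [6] (3, 3, 1, 1) · [7] (0, 5, 0, 6)

These 7 weights hit 4 W_13-dot-orbits; sizes (1, 3, 2, 1):

[[1], [2, 3, 5], [4, 7], [6]]


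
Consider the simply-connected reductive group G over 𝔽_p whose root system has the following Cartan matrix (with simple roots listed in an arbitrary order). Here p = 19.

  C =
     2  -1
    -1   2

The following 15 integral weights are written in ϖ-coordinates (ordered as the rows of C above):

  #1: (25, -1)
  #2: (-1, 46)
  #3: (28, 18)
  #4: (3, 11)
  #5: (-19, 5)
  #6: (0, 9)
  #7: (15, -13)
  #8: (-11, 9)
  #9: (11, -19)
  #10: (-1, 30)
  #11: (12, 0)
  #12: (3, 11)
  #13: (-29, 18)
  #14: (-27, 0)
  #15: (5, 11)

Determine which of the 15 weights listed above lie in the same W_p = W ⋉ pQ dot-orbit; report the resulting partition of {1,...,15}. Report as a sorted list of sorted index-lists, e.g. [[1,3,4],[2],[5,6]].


Root system A_2: the 2×2 matrix C matches after relabeling.

λ_j+ρ reflected into Ā_19 (⟨·,θ^∨⟩≤19); 2-tuples as given:

  λ_1+ρ ↦ (12, 7) · λ_2+ρ ↦ (10, 0) · λ_3+ρ ↦ (10, 0) · λ_4+ρ ↦ (4, 12) · λ_5+ρ ↦ (6, 12) · λ_6+ρ ↦ (1, 10) · λ_7+ρ ↦ (4, 12) · λ_8+ρ ↦ (10, 0) · λ_9+ρ ↦ (6, 12) · λ_10+ρ ↦ (12, 7) · λ_11+ρ ↦ (13, 1) · λ_12+ρ ↦ (4, 12) · λ_13+ρ ↦ (10, 0) · λ_14+ρ ↦ (6, 12) · λ_15+ρ ↦ (6, 12)

Partition of {1..15} into 6 W_19-dot-orbits:

[[1, 10], [2, 3, 8, 13], [4, 7, 12], [5, 9, 14, 15], [6], [11]]


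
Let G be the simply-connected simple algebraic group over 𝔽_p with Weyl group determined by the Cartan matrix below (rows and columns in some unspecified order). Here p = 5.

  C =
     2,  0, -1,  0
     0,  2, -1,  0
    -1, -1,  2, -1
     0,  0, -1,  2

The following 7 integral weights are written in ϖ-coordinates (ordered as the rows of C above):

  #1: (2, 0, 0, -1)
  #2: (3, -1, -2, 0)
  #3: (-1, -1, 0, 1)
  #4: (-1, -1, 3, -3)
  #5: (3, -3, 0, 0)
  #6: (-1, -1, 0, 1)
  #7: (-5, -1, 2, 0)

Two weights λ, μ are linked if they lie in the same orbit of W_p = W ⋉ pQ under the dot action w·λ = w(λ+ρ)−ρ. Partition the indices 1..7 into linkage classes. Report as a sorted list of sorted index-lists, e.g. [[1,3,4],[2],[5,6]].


Type D_4, rank 4, |W|=192; reorder rows/cols to standard.

Ā_5 reps of the 7 weights (D_4, coords as presented):

    [1] (3, 1, 0, 0)
    [2] (3, 1, 0, 0)
    [3] (0, 0, 1, 2)
    [4] (0, 0, 1, 2)
    [5] (3, 1, 0, 0)
    [6] (0, 0, 1, 2)
    [7] (3, 1, 0, 0)

The 7 indices split into 2 linkage classes (same alcove rep ⇔ same W_5-dot-orbit):

[[1, 2, 5, 7], [3, 4, 6]]


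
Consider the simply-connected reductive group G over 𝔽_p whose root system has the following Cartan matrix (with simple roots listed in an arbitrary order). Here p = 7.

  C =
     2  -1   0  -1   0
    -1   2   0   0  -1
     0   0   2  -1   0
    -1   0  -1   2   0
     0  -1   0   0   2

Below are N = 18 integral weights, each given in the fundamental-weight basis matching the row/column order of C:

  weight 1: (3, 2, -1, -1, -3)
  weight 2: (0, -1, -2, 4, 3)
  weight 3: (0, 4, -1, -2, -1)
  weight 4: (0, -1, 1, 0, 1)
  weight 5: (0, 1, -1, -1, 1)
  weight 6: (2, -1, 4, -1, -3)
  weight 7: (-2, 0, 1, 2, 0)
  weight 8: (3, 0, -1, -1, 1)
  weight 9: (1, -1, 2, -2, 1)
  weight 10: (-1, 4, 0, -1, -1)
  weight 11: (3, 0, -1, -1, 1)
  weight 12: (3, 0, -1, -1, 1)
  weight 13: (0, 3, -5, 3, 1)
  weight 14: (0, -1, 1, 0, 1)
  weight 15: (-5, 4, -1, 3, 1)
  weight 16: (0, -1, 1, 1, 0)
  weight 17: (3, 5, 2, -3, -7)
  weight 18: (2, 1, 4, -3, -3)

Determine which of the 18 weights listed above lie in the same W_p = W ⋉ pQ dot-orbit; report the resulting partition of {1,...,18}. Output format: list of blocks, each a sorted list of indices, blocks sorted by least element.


Type A_5, rank 5, |W|=720; reorder rows/cols to standard.

Folding the 18 weights λ_j+ρ into Ā_7 (reps in the given 5-coord order):

    λ_1 → (4, 1, 0, 0, 2)
    λ_2 → (1, 0, 2, 2, 1)
    λ_3 → (0, 5, 1, 0, 0)
    λ_4 → (1, 0, 2, 1, 2)
    λ_5 → (1, 2, 0, 0, 2)
    λ_6 → (1, 1, 4, 0, 1)
    λ_7 → (1, 0, 2, 2, 1)
    λ_8 → (4, 1, 0, 0, 2)
    λ_9 → (1, 0, 2, 1, 2)
    λ_10 → (0, 5, 1, 0, 0)
    λ_11 → (4, 1, 0, 0, 2)
    λ_12 → (4, 1, 0, 0, 2)
    λ_13 → (1, 2, 0, 0, 2)
    λ_14 → (1, 0, 2, 1, 2)
    λ_15 → (4, 1, 0, 0, 2)
    λ_16 → (1, 0, 2, 2, 1)
    λ_17 → (1, 0, 2, 1, 2)
    λ_18 → (1, 0, 2, 2, 1)

Linkage partition of the 18 weights (6 classes, p=7):

[[1, 8, 11, 12, 15], [2, 7, 16, 18], [3, 10], [4, 9, 14, 17], [5, 13], [6]]


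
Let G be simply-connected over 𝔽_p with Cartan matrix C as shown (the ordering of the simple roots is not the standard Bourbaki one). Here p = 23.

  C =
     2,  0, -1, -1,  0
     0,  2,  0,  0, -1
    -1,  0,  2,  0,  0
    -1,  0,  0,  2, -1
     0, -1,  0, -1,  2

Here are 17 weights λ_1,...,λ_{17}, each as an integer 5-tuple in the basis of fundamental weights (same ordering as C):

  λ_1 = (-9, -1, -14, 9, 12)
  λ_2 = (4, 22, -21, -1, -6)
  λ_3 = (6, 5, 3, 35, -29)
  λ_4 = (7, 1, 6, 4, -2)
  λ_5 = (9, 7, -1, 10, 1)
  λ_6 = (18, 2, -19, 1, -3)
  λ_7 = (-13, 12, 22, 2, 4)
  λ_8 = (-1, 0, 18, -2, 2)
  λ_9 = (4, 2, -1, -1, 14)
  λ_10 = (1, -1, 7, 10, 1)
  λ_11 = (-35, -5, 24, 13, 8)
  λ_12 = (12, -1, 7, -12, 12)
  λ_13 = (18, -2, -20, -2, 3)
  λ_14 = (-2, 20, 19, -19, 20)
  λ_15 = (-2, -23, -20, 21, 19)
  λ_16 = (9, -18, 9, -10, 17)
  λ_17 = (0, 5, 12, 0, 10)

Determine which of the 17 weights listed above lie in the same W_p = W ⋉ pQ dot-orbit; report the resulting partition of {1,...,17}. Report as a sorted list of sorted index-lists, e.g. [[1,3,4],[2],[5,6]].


C ↔ A_5 under row/col permutation; |W(A_5)| = 720.

λ_j+ρ reflected into Ā_23 (⟨·,θ^∨⟩≤23); 5-tuples as given:

  λ_1+ρ ↦ (2, 0, 8, 11, 2)
  λ_2+ρ ↦ (5, 3, 0, 0, 15)
  λ_3+ρ ↦ (8, 1, 7, 4, 1)
  λ_4+ρ ↦ (8, 1, 7, 4, 1)
  λ_5+ρ ↦ (2, 0, 8, 11, 2)
  λ_6+ρ ↦ (1, 1, 18, 0, 2)
  λ_7+ρ ↦ (3, 0, 2, 5, 4)
  λ_8+ρ ↦ (1, 1, 18, 0, 2)
  λ_9+ρ ↦ (5, 3, 0, 0, 15)
  λ_10+ρ ↦ (2, 0, 8, 11, 2)
  λ_11+ρ ↦ (3, 0, 2, 5, 4)
  λ_12+ρ ↦ (2, 0, 8, 11, 2)
  λ_13+ρ ↦ (1, 1, 18, 0, 2)
  λ_14+ρ ↦ (1, 1, 18, 0, 2)
  λ_15+ρ ↦ (1, 1, 18, 0, 2)
  λ_16+ρ ↦ (1, 3, 4, 1, 8)
  λ_17+ρ ↦ (1, 3, 4, 1, 8)

Grouping the 17 weights by Ā_23-representative: 6 linkage classes.

[[1, 5, 10, 12], [2, 9], [3, 4], [6, 8, 13, 14, 15], [7, 11], [16, 17]]


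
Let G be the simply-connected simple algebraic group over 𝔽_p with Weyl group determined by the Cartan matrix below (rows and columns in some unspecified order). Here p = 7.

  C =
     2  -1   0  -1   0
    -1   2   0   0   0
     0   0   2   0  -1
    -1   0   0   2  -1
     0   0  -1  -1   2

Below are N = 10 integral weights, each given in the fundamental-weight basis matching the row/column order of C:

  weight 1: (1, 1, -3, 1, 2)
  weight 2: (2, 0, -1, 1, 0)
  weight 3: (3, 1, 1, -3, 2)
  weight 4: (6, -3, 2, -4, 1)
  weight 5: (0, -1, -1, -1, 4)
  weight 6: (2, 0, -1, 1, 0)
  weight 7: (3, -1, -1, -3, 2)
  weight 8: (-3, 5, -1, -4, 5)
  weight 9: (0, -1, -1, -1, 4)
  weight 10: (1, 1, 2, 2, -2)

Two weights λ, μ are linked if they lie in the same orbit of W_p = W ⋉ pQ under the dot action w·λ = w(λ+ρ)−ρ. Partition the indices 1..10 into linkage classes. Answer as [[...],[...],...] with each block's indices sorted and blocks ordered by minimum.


Root system A_5: the 5×5 matrix C matches after relabeling.

λ_j+ρ reflected into Ā_7 (⟨·,θ^∨⟩≤7); 5-tuples as given:

  1: (2, 0, 0, 2, 1) · 2: (3, 1, 0, 2, 1) · 3: (2, 0, 0, 2, 1) · 4: (2, 0, 0, 2, 1) · 5: (1, 0, 0, 0, 5) · 6: (3, 1, 0, 2, 1) · 7: (2, 0, 0, 2, 1) · 8: (3, 1, 0, 2, 1) · 9: (1, 0, 0, 0, 5) · 10: (2, 0, 0, 2, 1)

3 distinct reps among the 10 weights ⇒ 3 W_7-linkage classes:

[[1, 3, 4, 7, 10], [2, 6, 8], [5, 9]]


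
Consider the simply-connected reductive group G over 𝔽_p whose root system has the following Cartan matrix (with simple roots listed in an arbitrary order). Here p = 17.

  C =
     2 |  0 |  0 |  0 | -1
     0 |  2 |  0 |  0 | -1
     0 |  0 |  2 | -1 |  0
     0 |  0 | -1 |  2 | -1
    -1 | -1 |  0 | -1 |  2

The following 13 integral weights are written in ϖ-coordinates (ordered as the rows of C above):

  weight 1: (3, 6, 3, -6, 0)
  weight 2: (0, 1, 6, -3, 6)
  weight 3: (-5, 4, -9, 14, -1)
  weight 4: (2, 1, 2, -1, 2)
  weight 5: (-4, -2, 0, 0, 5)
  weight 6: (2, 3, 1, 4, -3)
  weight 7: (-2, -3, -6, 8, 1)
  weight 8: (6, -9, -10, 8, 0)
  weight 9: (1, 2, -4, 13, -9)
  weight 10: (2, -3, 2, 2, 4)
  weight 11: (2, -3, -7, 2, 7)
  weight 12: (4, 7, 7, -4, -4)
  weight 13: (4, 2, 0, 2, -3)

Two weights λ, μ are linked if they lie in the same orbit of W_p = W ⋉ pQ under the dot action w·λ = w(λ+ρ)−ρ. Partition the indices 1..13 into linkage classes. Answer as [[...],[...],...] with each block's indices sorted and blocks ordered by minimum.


D_5 Cartan matrix, 5 simple roots permuted; ρ=(1,1,1,1,1).

W_17-reps of the 13 weights in Ā_17 (same 5-coord order as C):

  1: (0, 3, 1, 0, 4);  2: (1, 2, 2, 3, 2);  3: (0, 1, 5, 3, 1);  4: (3, 2, 3, 0, 3);  5: (3, 1, 1, 1, 2);  6: (1, 2, 2, 3, 2);  7: (0, 1, 5, 3, 1);  8: (0, 1, 2, 7, 0);  9: (3, 2, 3, 0, 3);  10: (3, 2, 3, 0, 3);  11: (3, 2, 3, 0, 3);  12: (1, 2, 2, 3, 2);  13: (3, 1, 1, 1, 2)

6 distinct reps among the 13 weights ⇒ 6 W_17-linkage classes:

[[1], [2, 6, 12], [3, 7], [4, 9, 10, 11], [5, 13], [8]]


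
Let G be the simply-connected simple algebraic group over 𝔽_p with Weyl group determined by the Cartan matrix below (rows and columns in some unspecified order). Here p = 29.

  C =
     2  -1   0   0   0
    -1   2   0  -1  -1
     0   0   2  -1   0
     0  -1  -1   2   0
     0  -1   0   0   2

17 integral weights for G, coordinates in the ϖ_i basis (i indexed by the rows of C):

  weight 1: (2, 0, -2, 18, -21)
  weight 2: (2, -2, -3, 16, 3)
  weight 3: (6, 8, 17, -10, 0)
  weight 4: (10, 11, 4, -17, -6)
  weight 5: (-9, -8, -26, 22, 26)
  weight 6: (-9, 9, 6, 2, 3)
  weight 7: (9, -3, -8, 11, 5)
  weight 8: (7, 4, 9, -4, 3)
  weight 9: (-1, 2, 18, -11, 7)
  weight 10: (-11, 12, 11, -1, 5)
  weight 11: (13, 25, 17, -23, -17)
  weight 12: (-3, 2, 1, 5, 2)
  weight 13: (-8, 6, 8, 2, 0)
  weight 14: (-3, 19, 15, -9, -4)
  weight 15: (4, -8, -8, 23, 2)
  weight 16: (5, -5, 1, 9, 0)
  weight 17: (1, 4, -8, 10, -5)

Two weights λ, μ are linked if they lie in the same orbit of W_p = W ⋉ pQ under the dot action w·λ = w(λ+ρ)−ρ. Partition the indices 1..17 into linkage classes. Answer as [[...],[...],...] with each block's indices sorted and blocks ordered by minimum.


C ↔ D_5 under row/col permutation; |W(D_5)| = 1920.

λ_j+ρ reflected into Ā_29 (⟨·,θ^∨⟩≤29); 5-tuples as given:

  [1] (16, 2, 0, 1, 1) · [2] (2, 1, 2, 6, 3) · [3] (7, 0, 9, 3, 1) · [4] (2, 1, 7, 4, 4) · [5] (2, 1, 2, 6, 3) · [6] (8, 2, 7, 3, 4) · [7] (8, 2, 7, 3, 4) · [8] (8, 2, 7, 3, 4) · [9] (7, 0, 9, 3, 1) · [10] (8, 2, 7, 3, 4) · [11] (2, 1, 7, 4, 4) · [12] (2, 1, 2, 6, 3) · [13] (7, 0, 9, 3, 1) · [14] (2, 1, 2, 6, 3) · [15] (2, 1, 7, 4, 4) · [16] (2, 1, 2, 6, 3) · [17] (2, 1, 7, 4, 4)

These 17 weights hit 5 W_29-dot-orbits; sizes (1, 5, 3, 4, 4):

[[1], [2, 5, 12, 14, 16], [3, 9, 13], [4, 11, 15, 17], [6, 7, 8, 10]]


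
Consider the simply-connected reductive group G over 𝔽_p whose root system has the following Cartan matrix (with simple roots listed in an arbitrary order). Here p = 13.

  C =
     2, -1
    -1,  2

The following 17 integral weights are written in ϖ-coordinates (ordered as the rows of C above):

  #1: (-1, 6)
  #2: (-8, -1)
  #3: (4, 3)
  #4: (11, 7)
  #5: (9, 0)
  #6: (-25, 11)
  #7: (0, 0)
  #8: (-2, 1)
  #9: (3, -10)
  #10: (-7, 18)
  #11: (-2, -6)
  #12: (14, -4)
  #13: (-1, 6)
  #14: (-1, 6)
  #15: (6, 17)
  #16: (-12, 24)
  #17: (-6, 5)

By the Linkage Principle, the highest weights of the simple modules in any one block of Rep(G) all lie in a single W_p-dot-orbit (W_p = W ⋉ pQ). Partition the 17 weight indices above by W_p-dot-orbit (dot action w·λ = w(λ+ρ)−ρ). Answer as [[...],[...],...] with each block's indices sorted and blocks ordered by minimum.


Cartan matrix: type A_2 (|W|=6); un-permuting the 2 rows.

Each λ_j+ρ reduced to Ā_13; 2-tuples below use C's row order:

  λ_1 → (0, 7)
  λ_2 → (0, 7)
  λ_3 → (5, 4)
  λ_4 → (5, 1)
  λ_5 → (10, 1)
  λ_6 → (1, 1)
  λ_7 → (1, 1)
  λ_8 → (1, 1)
  λ_9 → (5, 4)
  λ_10 → (0, 7)
  λ_11 → (5, 1)
  λ_12 → (10, 1)
  λ_13 → (0, 7)
  λ_14 → (0, 7)
  λ_15 → (5, 1)
  λ_16 → (1, 1)
  λ_17 → (5, 1)

Linkage partition of the 17 weights (5 classes, p=13):

[[1, 2, 10, 13, 14], [3, 9], [4, 11, 15, 17], [5, 12], [6, 7, 8, 16]]


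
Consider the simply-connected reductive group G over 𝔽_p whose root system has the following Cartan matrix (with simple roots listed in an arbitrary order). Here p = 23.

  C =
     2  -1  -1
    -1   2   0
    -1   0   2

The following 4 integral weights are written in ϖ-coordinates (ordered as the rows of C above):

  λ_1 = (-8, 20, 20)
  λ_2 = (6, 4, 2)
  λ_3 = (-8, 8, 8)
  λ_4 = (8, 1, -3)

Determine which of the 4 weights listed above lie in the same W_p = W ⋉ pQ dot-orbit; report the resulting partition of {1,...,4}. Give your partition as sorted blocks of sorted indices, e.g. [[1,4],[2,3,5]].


Dynkin diagram of C (from the 4 off-diagonal −1 entries): A_3.

Folding the 4 weights λ_j+ρ into Ā_23 (reps in the given 3-coord order):

  [1] (7, 2, 2);  [2] (7, 5, 3);  [3] (7, 2, 2);  [4] (7, 2, 2)

Partition of {1..4} into 2 W_23-dot-orbits:

[[1, 3, 4], [2]]


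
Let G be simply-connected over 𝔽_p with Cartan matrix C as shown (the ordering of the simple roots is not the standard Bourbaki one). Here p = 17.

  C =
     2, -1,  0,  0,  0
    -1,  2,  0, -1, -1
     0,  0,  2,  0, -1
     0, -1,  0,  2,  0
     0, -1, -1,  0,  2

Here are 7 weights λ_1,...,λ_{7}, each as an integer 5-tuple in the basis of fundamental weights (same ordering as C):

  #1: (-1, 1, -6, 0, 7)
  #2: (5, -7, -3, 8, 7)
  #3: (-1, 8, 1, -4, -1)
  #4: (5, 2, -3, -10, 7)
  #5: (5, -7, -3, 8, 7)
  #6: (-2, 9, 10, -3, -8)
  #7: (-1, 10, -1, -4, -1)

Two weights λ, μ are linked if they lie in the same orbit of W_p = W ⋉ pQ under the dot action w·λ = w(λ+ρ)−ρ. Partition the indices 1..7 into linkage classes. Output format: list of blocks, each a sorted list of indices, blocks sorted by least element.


C ↔ D_5 under row/col permutation; |W(D_5)| = 1920.

Alcove-folded reps (p=17, 7 weights, presented ϖ-order):

  [1] (0, 2, 5, 1, 3)
  [2] (0, 6, 2, 3, 0)
  [3] (0, 6, 2, 3, 0)
  [4] (0, 6, 2, 3, 0)
  [5] (0, 6, 2, 3, 0)
  [6] (1, 0, 4, 2, 3)
  [7] (0, 6, 2, 3, 0)

Partition of {1..7} into 3 W_17-dot-orbits:

[[1], [2, 3, 4, 5, 7], [6]]


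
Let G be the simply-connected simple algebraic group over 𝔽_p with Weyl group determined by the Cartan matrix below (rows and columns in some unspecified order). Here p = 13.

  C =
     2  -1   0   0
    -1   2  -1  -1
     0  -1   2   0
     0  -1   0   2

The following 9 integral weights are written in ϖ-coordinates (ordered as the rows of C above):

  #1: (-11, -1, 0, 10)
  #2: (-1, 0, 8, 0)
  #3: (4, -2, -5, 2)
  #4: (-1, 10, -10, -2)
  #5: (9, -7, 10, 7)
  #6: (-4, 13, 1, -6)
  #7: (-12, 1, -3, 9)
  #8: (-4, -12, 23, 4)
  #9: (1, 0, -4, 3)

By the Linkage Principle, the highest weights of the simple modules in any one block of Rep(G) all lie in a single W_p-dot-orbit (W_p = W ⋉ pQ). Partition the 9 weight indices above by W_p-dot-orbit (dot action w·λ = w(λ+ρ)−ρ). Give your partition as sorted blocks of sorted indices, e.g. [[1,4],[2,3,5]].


Cartan matrix: type D_4 (|W|=192); un-permuting the 4 rows.

Alcove-folded reps (p=13, 9 weights, presented ϖ-order):

    1: (0, 1, 9, 1)
    2: (0, 1, 9, 1)
    3: (0, 2, 1, 2)
    4: (0, 1, 9, 1)
    5: (0, 2, 1, 2)
    6: (0, 2, 1, 2)
    7: (0, 1, 9, 1)
    8: (0, 2, 1, 2)
    9: (0, 2, 1, 2)

2 distinct reps among the 9 weights ⇒ 2 W_13-linkage classes:

[[1, 2, 4, 7], [3, 5, 6, 8, 9]]


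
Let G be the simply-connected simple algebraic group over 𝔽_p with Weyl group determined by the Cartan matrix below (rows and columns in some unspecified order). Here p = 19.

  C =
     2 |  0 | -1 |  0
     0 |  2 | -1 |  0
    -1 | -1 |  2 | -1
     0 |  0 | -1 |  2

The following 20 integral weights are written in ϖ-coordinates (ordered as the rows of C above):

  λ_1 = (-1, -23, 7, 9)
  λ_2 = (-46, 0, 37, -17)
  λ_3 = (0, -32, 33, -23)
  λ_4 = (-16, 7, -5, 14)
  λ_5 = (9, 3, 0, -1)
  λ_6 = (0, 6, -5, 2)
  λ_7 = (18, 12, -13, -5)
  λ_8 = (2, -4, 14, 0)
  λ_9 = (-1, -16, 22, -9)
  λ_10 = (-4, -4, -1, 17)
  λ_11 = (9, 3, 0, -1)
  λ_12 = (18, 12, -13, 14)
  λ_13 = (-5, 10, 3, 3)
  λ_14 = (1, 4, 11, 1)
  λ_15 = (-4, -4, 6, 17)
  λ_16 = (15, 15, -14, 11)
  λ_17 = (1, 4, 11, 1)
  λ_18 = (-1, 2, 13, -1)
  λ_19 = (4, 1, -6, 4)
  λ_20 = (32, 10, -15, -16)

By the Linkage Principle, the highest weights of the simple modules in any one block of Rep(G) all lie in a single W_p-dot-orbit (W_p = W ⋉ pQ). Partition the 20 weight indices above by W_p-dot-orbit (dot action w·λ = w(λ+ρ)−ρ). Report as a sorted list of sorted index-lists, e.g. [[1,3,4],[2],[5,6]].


Root system D_4: the 4×4 matrix C matches after relabeling.

Folding the 20 weights λ_j+ρ into Ā_19 (reps in the given 4-coord order):

  λ_1+ρ ↦ (10, 4, 1, 0)
  λ_2+ρ ↦ (3, 3, 0, 12)
  λ_3+ρ ↦ (3, 3, 0, 12)
  λ_4+ρ ↦ (4, 11, 0, 4)
  λ_5+ρ ↦ (10, 4, 1, 0)
  λ_6+ρ ↦ (3, 3, 0, 1)
  λ_7+ρ ↦ (3, 3, 0, 12)
  λ_8+ρ ↦ (3, 3, 0, 1)
  λ_9+ρ ↦ (4, 11, 0, 4)
  λ_10+ρ ↦ (3, 3, 0, 12)
  λ_11+ρ ↦ (10, 4, 1, 0)
  λ_12+ρ ↦ (3, 3, 0, 1)
  λ_13+ρ ↦ (4, 11, 0, 4)
  λ_14+ρ ↦ (0, 3, 2, 0)
  λ_15+ρ ↦ (3, 3, 0, 12)
  λ_16+ρ ↦ (3, 3, 0, 1)
  λ_17+ρ ↦ (0, 3, 2, 0)
  λ_18+ρ ↦ (0, 3, 2, 0)
  λ_19+ρ ↦ (0, 3, 2, 0)
  λ_20+ρ ↦ (10, 4, 1, 0)

The 20 indices split into 5 linkage classes (same alcove rep ⇔ same W_19-dot-orbit):

[[1, 5, 11, 20], [2, 3, 7, 10, 15], [4, 9, 13], [6, 8, 12, 16], [14, 17, 18, 19]]


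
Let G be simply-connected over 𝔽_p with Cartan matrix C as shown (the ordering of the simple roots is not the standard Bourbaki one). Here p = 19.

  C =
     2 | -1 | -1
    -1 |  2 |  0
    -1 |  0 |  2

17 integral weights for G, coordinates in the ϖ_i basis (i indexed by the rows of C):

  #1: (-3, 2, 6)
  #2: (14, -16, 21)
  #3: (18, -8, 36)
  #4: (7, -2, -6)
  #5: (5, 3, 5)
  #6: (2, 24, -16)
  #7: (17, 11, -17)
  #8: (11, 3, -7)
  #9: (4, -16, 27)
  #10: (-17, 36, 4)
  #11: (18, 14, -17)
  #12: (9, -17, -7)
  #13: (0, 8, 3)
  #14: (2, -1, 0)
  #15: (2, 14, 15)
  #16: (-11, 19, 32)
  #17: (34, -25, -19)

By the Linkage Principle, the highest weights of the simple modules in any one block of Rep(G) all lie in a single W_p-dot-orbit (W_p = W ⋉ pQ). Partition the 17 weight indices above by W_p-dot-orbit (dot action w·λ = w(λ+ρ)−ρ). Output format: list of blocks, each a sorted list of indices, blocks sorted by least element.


Cartan matrix: type A_3 (|W|=24); un-permuting the 3 rows.

Each λ_j+ρ reduced to Ā_19; 3-tuples below use C's row order:

  λ_1+ρ ↦ (2, 1, 5);  λ_2+ρ ↦ (3, 0, 1);  λ_3+ρ ↦ (0, 1, 7);  λ_4+ρ ↦ (2, 1, 5);  λ_5+ρ ↦ (6, 4, 6);  λ_6+ρ ↦ (6, 4, 6);  λ_7+ρ ↦ (2, 1, 5);  λ_8+ρ ↦ (6, 4, 6);  λ_9+ρ ↦ (1, 9, 4);  λ_10+ρ ↦ (2, 1, 5);  λ_11+ρ ↦ (3, 0, 1);  λ_12+ρ ↦ (6, 4, 6);  λ_13+ρ ↦ (1, 9, 4);  λ_14+ρ ↦ (3, 0, 1);  λ_15+ρ ↦ (3, 0, 1);  λ_16+ρ ↦ (1, 9, 4);  λ_17+ρ ↦ (2, 1, 5)

The 17 indices split into 5 linkage classes (same alcove rep ⇔ same W_19-dot-orbit):

[[1, 4, 7, 10, 17], [2, 11, 14, 15], [3], [5, 6, 8, 12], [9, 13, 16]]


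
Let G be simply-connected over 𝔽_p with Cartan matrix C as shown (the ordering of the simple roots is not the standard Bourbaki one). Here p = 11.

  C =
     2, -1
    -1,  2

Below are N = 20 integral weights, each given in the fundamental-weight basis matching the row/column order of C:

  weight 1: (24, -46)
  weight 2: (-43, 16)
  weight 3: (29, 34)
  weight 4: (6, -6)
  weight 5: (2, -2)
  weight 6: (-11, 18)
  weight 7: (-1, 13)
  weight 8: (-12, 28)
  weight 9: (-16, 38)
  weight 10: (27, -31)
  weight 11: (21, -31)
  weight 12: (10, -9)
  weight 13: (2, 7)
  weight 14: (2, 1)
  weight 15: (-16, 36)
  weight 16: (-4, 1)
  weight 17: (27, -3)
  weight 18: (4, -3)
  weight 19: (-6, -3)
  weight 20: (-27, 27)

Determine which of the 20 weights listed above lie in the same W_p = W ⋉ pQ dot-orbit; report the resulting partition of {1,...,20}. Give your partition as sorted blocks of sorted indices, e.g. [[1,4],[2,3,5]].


Dynkin diagram of C (from the 2 off-diagonal −1 entries): A_2.

Alcove-folded reps (p=11, 20 weights, presented ϖ-order):

  1: (2, 1)
  2: (3, 2)
  3: (2, 1)
  4: (2, 5)
  5: (2, 1)
  6: (2, 1)
  7: (3, 8)
  8: (0, 7)
  9: (2, 5)
  10: (3, 2)
  11: (3, 8)
  12: (3, 8)
  13: (3, 8)
  14: (3, 2)
  15: (0, 7)
  16: (2, 1)
  17: (2, 5)
  18: (3, 2)
  19: (2, 5)
  20: (2, 5)

The 20 indices split into 5 linkage classes (same alcove rep ⇔ same W_11-dot-orbit):

[[1, 3, 5, 6, 16], [2, 10, 14, 18], [4, 9, 17, 19, 20], [7, 11, 12, 13], [8, 15]]


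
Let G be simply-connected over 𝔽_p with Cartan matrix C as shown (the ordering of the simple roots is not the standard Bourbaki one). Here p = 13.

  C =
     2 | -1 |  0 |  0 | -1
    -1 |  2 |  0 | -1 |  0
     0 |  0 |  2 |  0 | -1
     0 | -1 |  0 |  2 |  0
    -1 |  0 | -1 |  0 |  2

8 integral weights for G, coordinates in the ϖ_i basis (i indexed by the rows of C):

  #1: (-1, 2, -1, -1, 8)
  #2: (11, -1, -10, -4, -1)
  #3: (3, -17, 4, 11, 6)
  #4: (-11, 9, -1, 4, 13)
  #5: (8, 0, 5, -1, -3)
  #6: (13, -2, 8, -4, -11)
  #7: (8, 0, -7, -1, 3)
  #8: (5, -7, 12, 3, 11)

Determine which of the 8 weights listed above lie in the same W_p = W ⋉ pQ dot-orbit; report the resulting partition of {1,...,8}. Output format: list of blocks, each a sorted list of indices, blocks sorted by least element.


Dynkin diagram of C (from the 8 off-diagonal −1 entries): A_5.

Folding the 8 weights λ_j+ρ into Ā_13 (reps in the given 5-coord order):

  1: (0, 3, 0, 0, 9);  2: (0, 3, 0, 0, 9);  3: (7, 0, 3, 1, 2);  4: (7, 0, 3, 1, 2);  5: (7, 0, 3, 1, 2);  6: (0, 3, 0, 0, 9);  7: (7, 0, 3, 1, 2);  8: (7, 0, 3, 1, 2)

Linkage partition of the 8 weights (2 classes, p=13):

[[1, 2, 6], [3, 4, 5, 7, 8]]


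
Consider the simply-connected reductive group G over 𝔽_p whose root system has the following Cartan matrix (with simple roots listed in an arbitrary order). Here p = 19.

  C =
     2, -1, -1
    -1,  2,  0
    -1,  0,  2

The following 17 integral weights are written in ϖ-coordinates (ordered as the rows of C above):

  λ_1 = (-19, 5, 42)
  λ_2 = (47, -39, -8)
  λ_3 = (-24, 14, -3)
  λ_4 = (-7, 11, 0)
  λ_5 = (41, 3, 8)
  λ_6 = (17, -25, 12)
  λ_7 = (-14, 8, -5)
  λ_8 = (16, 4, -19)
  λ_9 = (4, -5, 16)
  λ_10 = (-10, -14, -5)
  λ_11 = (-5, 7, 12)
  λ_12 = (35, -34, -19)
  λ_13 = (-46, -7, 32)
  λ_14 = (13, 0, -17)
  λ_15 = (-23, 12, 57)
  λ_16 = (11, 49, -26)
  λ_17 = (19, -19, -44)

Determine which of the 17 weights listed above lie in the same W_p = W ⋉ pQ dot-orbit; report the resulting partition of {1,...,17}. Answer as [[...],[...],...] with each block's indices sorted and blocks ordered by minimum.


Type A_3, rank 3, |W|=24; reorder rows/cols to standard.

Ā_19 reps of the 17 weights (A_3, coords as presented):

  λ_1 → (1, 6, 5);  λ_2 → (9, 7, 0);  λ_3 → (4, 4, 9);  λ_4 → (1, 6, 5);  λ_5 → (4, 4, 9);  λ_6 → (1, 6, 5);  λ_7 → (4, 4, 9);  λ_8 → (1, 1, 14);  λ_9 → (1, 1, 14);  λ_10 → (6, 3, 6);  λ_11 → (4, 4, 9);  λ_12 → (1, 1, 14);  λ_13 → (1, 6, 5);  λ_14 → (1, 1, 14);  λ_15 → (2, 1, 6);  λ_16 → (1, 6, 5);  λ_17 → (1, 1, 14)

The 17 indices split into 6 linkage classes (same alcove rep ⇔ same W_19-dot-orbit):

[[1, 4, 6, 13, 16], [2], [3, 5, 7, 11], [8, 9, 12, 14, 17], [10], [15]]


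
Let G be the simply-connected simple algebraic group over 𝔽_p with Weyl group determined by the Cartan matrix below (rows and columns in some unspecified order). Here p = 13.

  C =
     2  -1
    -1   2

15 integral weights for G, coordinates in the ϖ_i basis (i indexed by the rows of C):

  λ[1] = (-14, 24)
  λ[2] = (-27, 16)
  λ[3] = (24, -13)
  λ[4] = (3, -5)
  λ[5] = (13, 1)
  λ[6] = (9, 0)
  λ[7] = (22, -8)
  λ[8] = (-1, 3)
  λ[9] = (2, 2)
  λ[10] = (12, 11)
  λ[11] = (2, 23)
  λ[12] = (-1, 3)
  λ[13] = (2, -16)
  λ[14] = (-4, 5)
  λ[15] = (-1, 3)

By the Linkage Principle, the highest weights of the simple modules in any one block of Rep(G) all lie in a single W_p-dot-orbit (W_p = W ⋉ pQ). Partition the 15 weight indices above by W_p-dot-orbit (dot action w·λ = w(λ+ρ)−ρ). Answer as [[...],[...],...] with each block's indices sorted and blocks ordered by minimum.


Dynkin diagram of C (from the 2 off-diagonal −1 entries): A_2.

Ā_13 reps of the 15 weights (A_2, coords as presented):

  [1] (1, 0)
  [2] (0, 4)
  [3] (1, 0)
  [4] (0, 4)
  [5] (10, 1)
  [6] (10, 1)
  [7] (3, 3)
  [8] (0, 4)
  [9] (3, 3)
  [10] (1, 0)
  [11] (10, 1)
  [12] (0, 4)
  [13] (10, 1)
  [14] (3, 3)
  [15] (0, 4)

These 15 weights hit 4 W_13-dot-orbits; sizes (3, 5, 4, 3):

[[1, 3, 10], [2, 4, 8, 12, 15], [5, 6, 11, 13], [7, 9, 14]]


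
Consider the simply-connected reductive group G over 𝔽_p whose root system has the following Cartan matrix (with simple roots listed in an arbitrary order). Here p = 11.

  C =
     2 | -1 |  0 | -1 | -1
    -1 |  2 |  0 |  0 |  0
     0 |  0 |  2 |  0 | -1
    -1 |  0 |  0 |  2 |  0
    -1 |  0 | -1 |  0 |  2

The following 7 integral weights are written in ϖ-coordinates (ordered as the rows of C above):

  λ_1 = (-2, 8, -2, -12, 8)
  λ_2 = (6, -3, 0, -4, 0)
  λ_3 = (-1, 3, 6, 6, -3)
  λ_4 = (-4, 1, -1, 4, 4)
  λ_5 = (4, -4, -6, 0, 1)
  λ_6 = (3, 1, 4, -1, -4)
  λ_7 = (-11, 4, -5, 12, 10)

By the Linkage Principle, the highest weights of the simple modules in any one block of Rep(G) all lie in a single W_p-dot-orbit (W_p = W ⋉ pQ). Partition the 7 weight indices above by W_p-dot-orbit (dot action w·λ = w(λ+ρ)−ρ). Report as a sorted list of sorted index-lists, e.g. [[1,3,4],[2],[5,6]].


C ↔ D_5 under row/col permutation; |W(D_5)| = 1920.

Folding the 7 weights λ_j+ρ into Ā_11 (reps in the given 5-coord order):

  λ_1+ρ ↦ (1, 2, 2, 0, 2);  λ_2+ρ ↦ (2, 2, 1, 3, 0);  λ_3+ρ ↦ (2, 1, 0, 2, 2);  λ_4+ρ ↦ (2, 1, 0, 2, 2);  λ_5+ρ ↦ (1, 2, 2, 0, 2);  λ_6+ρ ↦ (1, 2, 2, 0, 2);  λ_7+ρ ↦ (1, 2, 2, 0, 2)

The 7 indices split into 3 linkage classes (same alcove rep ⇔ same W_11-dot-orbit):

[[1, 5, 6, 7], [2], [3, 4]]


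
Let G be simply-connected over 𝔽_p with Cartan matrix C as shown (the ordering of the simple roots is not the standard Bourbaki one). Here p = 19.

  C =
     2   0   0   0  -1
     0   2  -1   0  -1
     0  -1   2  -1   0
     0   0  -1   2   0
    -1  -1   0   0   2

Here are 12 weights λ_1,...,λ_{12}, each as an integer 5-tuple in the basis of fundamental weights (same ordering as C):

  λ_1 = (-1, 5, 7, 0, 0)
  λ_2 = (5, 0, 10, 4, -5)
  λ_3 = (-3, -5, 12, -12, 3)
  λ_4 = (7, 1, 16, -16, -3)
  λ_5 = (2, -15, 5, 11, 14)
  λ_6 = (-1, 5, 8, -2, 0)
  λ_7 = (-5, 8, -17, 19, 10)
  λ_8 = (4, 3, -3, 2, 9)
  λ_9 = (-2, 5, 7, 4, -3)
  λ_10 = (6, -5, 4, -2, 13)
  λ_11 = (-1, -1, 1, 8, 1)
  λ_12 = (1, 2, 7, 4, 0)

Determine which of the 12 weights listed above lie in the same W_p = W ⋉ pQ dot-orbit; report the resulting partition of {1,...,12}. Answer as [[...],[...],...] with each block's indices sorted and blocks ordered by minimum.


C ↔ A_5 under row/col permutation; |W(A_5)| = 720.

Each λ_j+ρ reduced to Ā_19; 5-tuples below use C's row order:

  λ_1+ρ ↦ (0, 6, 8, 1, 1)
  λ_2+ρ ↦ (2, 3, 8, 5, 1)
  λ_3+ρ ↦ (0, 0, 2, 9, 2)
  λ_4+ρ ↦ (0, 0, 2, 9, 2)
  λ_5+ρ ↦ (0, 6, 8, 1, 1)
  λ_6+ρ ↦ (0, 6, 8, 1, 1)
  λ_7+ρ ↦ (0, 6, 8, 1, 1)
  λ_8+ρ ↦ (4, 2, 2, 0, 10)
  λ_9+ρ ↦ (2, 3, 8, 5, 1)
  λ_10+ρ ↦ (4, 2, 2, 0, 10)
  λ_11+ρ ↦ (0, 0, 2, 9, 2)
  λ_12+ρ ↦ (2, 3, 8, 5, 1)

4 distinct reps among the 12 weights ⇒ 4 W_19-linkage classes:

[[1, 5, 6, 7], [2, 9, 12], [3, 4, 11], [8, 10]]


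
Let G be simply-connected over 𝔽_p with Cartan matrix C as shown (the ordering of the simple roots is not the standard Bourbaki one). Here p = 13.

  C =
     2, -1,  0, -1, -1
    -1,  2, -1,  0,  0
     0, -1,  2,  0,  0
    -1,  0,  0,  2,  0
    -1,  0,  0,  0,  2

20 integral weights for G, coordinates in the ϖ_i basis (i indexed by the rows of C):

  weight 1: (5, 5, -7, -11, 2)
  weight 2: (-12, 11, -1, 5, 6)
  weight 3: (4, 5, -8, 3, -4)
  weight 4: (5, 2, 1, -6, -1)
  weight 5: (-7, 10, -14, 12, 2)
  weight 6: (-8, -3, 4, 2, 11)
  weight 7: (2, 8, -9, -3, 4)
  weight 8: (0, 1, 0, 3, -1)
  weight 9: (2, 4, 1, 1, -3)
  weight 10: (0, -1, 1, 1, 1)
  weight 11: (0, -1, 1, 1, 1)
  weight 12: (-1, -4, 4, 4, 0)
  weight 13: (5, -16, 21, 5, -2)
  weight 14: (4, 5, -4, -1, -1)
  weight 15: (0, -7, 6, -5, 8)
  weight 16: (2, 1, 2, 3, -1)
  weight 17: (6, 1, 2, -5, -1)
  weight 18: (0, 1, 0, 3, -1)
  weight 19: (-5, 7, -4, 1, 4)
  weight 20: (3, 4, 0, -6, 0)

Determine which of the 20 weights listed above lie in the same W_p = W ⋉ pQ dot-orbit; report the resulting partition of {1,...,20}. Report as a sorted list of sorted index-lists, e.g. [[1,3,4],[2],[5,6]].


D_5 Cartan matrix, 5 simple roots permuted; ρ=(1,1,1,1,1).

Ā_13 reps of the 20 weights (D_5, coords as presented):

    1: (1, 1, 2, 5, 0)
    2: (1, 0, 1, 5, 4)
    3: (2, 1, 3, 2, 1)
    4: (1, 1, 2, 5, 0)
    5: (2, 3, 0, 0, 0)
    6: (2, 1, 3, 2, 1)
    7: (2, 1, 3, 2, 1)
    8: (1, 2, 1, 4, 0)
    9: (1, 0, 2, 2, 2)
    10: (1, 0, 2, 2, 2)
    11: (1, 0, 2, 2, 2)
    12: (1, 0, 2, 2, 2)
    13: (1, 1, 2, 5, 0)
    14: (2, 3, 0, 0, 0)
    15: (1, 1, 2, 5, 0)
    16: (1, 2, 1, 4, 0)
    17: (1, 2, 1, 4, 0)
    18: (1, 2, 1, 4, 0)
    19: (2, 1, 3, 2, 1)
    20: (1, 2, 1, 4, 0)

These 20 weights hit 6 W_13-dot-orbits; sizes (4, 1, 4, 2, 5, 4):

[[1, 4, 13, 15], [2], [3, 6, 7, 19], [5, 14], [8, 16, 17, 18, 20], [9, 10, 11, 12]]


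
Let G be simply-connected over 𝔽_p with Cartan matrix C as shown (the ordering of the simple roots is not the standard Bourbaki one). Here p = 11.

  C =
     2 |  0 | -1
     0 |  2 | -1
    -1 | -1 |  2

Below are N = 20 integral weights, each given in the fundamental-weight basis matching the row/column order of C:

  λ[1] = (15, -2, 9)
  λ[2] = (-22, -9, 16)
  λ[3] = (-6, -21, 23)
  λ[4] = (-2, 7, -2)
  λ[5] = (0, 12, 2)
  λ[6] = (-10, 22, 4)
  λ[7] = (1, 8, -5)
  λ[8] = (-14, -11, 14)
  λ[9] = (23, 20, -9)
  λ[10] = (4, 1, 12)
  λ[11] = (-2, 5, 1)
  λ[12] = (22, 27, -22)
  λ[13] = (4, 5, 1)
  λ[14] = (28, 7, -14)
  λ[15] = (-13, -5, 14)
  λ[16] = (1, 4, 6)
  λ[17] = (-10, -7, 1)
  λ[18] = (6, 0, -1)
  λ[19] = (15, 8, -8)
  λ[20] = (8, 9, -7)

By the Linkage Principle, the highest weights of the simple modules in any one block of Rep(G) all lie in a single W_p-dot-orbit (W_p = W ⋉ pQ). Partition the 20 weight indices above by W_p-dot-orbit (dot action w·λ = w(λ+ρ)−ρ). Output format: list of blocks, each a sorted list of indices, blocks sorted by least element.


C ↔ A_3 under row/col permutation; |W(A_3)| = 24.

W_11-reps of the 20 weights in Ā_11 (same 3-coord order as C):

  λ_1 → (1, 6, 1);  λ_2 → (1, 6, 1);  λ_3 → (1, 2, 6);  λ_4 → (1, 6, 1);  λ_5 → (3, 5, 2);  λ_6 → (3, 5, 2);  λ_7 → (2, 5, 2);  λ_8 → (1, 2, 6);  λ_9 → (1, 2, 6);  λ_10 → (2, 5, 2);  λ_11 → (1, 6, 1);  λ_12 → (1, 6, 1);  λ_13 → (3, 4, 2);  λ_14 → (3, 4, 2);  λ_15 → (7, 1, 0);  λ_16 → (1, 2, 6);  λ_17 → (2, 5, 2);  λ_18 → (7, 1, 0);  λ_19 → (2, 5, 2);  λ_20 → (1, 2, 6)

Linkage partition of the 20 weights (6 classes, p=11):

[[1, 2, 4, 11, 12], [3, 8, 9, 16, 20], [5, 6], [7, 10, 17, 19], [13, 14], [15, 18]]


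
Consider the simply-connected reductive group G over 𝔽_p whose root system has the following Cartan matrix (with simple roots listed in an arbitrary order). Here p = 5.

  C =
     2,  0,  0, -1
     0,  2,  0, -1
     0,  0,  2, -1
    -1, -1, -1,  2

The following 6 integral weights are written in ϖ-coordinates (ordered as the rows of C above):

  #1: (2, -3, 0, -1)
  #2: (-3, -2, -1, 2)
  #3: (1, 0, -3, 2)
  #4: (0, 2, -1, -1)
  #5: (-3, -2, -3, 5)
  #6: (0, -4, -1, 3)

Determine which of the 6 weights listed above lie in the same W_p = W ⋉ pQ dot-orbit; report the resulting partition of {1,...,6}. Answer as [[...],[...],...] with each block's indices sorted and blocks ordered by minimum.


Dynkin diagram of C (from the 6 off-diagonal −1 entries): D_4.

W_5-reps of the 6 weights in Ā_5 (same 4-coord order as C):

  λ_1 → (1, 0, 1, 1);  λ_2 → (2, 1, 0, 0);  λ_3 → (1, 0, 1, 1);  λ_4 → (1, 3, 0, 0);  λ_5 → (1, 0, 1, 1);  λ_6 → (1, 3, 0, 0)

3 distinct reps among the 6 weights ⇒ 3 W_5-linkage classes:

[[1, 3, 5], [2], [4, 6]]


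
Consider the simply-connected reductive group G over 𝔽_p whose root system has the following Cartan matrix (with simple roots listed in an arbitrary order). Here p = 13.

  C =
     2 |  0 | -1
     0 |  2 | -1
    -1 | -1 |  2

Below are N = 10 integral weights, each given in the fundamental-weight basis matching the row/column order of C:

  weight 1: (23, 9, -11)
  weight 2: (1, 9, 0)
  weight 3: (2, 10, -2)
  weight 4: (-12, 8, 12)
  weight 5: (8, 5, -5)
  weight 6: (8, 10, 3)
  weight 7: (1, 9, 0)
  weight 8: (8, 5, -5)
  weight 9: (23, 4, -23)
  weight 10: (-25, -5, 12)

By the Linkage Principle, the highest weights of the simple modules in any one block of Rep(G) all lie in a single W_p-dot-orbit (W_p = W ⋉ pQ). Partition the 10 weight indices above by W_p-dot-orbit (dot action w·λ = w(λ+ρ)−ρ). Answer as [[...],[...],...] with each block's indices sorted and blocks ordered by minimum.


A_3 Cartan matrix, 3 simple roots permuted; ρ=(1,1,1).

Each λ_j+ρ reduced to Ā_13; 3-tuples below use C's row order:

  λ_1+ρ ↦ (2, 10, 1) · λ_2+ρ ↦ (2, 10, 1) · λ_3+ρ ↦ (2, 10, 1) · λ_4+ρ ↦ (2, 0, 2) · λ_5+ρ ↦ (5, 2, 4) · λ_6+ρ ↦ (2, 0, 2) · λ_7+ρ ↦ (2, 10, 1) · λ_8+ρ ↦ (5, 2, 4) · λ_9+ρ ↦ (5, 2, 4) · λ_10+ρ ↦ (2, 0, 2)

3 distinct reps among the 10 weights ⇒ 3 W_13-linkage classes:

[[1, 2, 3, 7], [4, 6, 10], [5, 8, 9]]


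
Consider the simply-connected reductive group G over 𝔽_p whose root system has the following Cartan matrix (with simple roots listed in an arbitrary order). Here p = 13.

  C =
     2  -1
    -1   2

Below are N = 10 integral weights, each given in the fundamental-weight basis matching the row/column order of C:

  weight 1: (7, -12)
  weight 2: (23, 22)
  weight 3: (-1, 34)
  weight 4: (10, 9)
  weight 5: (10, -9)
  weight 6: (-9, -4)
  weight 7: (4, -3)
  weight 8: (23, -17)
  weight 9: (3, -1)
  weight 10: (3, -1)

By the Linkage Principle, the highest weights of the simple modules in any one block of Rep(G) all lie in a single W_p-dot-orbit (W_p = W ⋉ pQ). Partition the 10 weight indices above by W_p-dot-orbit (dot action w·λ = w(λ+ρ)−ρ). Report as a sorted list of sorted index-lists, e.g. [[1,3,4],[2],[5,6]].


Root system A_2: the 2×2 matrix C matches after relabeling.

W_13-reps of the 10 weights in Ā_13 (same 2-coord order as C):

  [1] (3, 8);  [2] (3, 2);  [3] (4, 0);  [4] (3, 2);  [5] (3, 8);  [6] (3, 8);  [7] (3, 2);  [8] (3, 2);  [9] (4, 0);  [10] (4, 0)

Grouping the 10 weights by Ā_13-representative: 3 linkage classes.

[[1, 5, 6], [2, 4, 7, 8], [3, 9, 10]]


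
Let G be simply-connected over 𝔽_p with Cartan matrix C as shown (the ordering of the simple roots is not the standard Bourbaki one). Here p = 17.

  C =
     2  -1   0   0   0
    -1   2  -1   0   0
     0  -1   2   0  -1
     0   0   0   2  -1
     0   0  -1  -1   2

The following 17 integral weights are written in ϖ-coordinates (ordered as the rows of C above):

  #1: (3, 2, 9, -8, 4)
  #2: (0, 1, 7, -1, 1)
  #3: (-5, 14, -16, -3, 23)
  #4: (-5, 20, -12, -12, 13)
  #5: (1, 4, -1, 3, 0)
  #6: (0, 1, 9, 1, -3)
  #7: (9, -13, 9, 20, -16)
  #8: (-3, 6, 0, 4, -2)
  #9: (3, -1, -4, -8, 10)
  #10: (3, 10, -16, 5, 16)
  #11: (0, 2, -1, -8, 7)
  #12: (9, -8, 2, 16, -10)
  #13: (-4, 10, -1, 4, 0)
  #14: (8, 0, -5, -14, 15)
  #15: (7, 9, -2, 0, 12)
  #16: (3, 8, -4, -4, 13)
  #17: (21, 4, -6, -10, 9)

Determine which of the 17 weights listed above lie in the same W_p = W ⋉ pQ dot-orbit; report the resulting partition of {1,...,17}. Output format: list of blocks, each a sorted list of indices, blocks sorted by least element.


C ↔ A_5 under row/col permutation; |W(A_5)| = 720.

Folding the 17 weights λ_j+ρ into Ā_17 (reps in the given 5-coord order):

  λ_1 → (1, 2, 8, 0, 2);  λ_2 → (1, 2, 8, 0, 2);  λ_3 → (1, 2, 8, 0, 2);  λ_4 → (3, 3, 3, 4, 4);  λ_5 → (2, 5, 0, 4, 1);  λ_6 → (1, 2, 8, 0, 2);  λ_7 → (1, 2, 8, 0, 2);  λ_8 → (2, 5, 0, 4, 1);  λ_9 → (1, 3, 0, 7, 1);  λ_10 → (4, 2, 9, 0, 2);  λ_11 → (1, 3, 0, 7, 1);  λ_12 → (3, 3, 3, 4, 4);  λ_13 → (3, 8, 0, 5, 1);  λ_14 → (1, 3, 0, 7, 1);  λ_15 → (1, 3, 0, 7, 1);  λ_16 → (3, 3, 3, 4, 4);  λ_17 → (2, 5, 0, 4, 1)

Partition of {1..17} into 6 W_17-dot-orbits:

[[1, 2, 3, 6, 7], [4, 12, 16], [5, 8, 17], [9, 11, 14, 15], [10], [13]]


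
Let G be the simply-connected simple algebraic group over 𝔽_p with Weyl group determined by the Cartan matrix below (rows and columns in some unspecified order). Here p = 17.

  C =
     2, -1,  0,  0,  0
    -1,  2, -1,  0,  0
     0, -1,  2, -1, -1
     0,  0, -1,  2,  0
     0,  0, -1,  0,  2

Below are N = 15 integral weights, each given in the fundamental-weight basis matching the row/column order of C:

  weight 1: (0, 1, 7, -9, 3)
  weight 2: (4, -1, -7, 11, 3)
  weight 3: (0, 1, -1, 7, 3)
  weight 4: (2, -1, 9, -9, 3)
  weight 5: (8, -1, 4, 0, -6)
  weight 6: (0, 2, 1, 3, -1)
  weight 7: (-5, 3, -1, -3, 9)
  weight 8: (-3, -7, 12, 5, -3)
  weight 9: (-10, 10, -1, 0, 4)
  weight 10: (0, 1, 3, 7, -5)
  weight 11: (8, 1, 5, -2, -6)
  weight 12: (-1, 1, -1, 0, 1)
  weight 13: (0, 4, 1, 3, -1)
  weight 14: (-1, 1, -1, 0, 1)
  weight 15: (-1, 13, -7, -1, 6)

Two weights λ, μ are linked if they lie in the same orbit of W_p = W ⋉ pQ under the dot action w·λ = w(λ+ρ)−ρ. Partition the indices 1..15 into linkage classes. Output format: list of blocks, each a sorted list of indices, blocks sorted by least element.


Cartan matrix: type D_5 (|W|=1920); un-permuting the 5 rows.

Each λ_j+ρ reduced to Ā_17; 5-tuples below use C's row order:

  λ_1 → (1, 2, 0, 8, 4);  λ_2 → (1, 3, 2, 4, 0);  λ_3 → (1, 2, 0, 8, 4);  λ_4 → (1, 2, 0, 8, 4);  λ_5 → (9, 0, 0, 1, 5);  λ_6 → (1, 3, 2, 4, 0);  λ_7 → (2, 2, 0, 0, 8);  λ_8 → (1, 3, 2, 4, 0);  λ_9 → (9, 0, 0, 1, 5);  λ_10 → (1, 2, 0, 8, 4);  λ_11 → (9, 0, 0, 1, 5);  λ_12 → (0, 2, 0, 1, 2);  λ_13 → (1, 3, 2, 4, 0);  λ_14 → (0, 2, 0, 1, 2);  λ_15 → (0, 2, 0, 6, 1)

Partition of {1..15} into 6 W_17-dot-orbits:

[[1, 3, 4, 10], [2, 6, 8, 13], [5, 9, 11], [7], [12, 14], [15]]


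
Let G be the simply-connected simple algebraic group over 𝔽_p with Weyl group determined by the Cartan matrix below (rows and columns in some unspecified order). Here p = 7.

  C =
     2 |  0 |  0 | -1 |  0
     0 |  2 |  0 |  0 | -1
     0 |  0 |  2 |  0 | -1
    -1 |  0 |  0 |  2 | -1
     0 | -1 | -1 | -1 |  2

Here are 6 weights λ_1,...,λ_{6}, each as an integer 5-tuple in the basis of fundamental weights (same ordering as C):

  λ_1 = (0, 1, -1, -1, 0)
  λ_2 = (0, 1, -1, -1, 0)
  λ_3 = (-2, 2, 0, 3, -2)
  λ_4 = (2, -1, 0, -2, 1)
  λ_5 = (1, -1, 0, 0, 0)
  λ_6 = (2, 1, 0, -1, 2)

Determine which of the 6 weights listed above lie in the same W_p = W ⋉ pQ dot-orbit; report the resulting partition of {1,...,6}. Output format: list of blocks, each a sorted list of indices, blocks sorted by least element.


Cartan matrix: type D_5 (|W|=1920); un-permuting the 5 rows.

Alcove-folded reps (p=7, 6 weights, presented ϖ-order):

  1: (1, 2, 0, 0, 1);  2: (1, 2, 0, 0, 1);  3: (1, 2, 0, 0, 1);  4: (2, 0, 1, 1, 1);  5: (2, 0, 1, 1, 1);  6: (2, 0, 1, 1, 1)

The 6 indices split into 2 linkage classes (same alcove rep ⇔ same W_7-dot-orbit):

[[1, 2, 3], [4, 5, 6]]
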